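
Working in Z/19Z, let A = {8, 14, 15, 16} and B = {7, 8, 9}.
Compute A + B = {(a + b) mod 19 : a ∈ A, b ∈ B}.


Work in Z/19Z: reduce every sum a + b modulo 19.
Enumerate all 12 pairs:
a = 8: 8+7=15, 8+8=16, 8+9=17
a = 14: 14+7=2, 14+8=3, 14+9=4
a = 15: 15+7=3, 15+8=4, 15+9=5
a = 16: 16+7=4, 16+8=5, 16+9=6
Distinct residues collected: {2, 3, 4, 5, 6, 15, 16, 17}
|A + B| = 8 (out of 19 total residues).

A + B = {2, 3, 4, 5, 6, 15, 16, 17}


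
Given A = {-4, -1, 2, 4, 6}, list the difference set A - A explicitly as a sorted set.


A - A = {a - a' : a, a' ∈ A}.
Compute a - a' for each ordered pair (a, a'):
a = -4: -4--4=0, -4--1=-3, -4-2=-6, -4-4=-8, -4-6=-10
a = -1: -1--4=3, -1--1=0, -1-2=-3, -1-4=-5, -1-6=-7
a = 2: 2--4=6, 2--1=3, 2-2=0, 2-4=-2, 2-6=-4
a = 4: 4--4=8, 4--1=5, 4-2=2, 4-4=0, 4-6=-2
a = 6: 6--4=10, 6--1=7, 6-2=4, 6-4=2, 6-6=0
Collecting distinct values (and noting 0 appears from a-a):
A - A = {-10, -8, -7, -6, -5, -4, -3, -2, 0, 2, 3, 4, 5, 6, 7, 8, 10}
|A - A| = 17

A - A = {-10, -8, -7, -6, -5, -4, -3, -2, 0, 2, 3, 4, 5, 6, 7, 8, 10}


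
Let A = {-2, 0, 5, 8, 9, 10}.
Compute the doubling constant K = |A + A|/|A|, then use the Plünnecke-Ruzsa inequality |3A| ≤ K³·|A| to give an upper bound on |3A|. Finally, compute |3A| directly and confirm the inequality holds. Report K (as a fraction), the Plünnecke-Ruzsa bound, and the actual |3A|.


|A| = 6.
Step 1: Compute A + A by enumerating all 36 pairs.
A + A = {-4, -2, 0, 3, 5, 6, 7, 8, 9, 10, 13, 14, 15, 16, 17, 18, 19, 20}, so |A + A| = 18.
Step 2: Doubling constant K = |A + A|/|A| = 18/6 = 18/6 ≈ 3.0000.
Step 3: Plünnecke-Ruzsa gives |3A| ≤ K³·|A| = (3.0000)³ · 6 ≈ 162.0000.
Step 4: Compute 3A = A + A + A directly by enumerating all triples (a,b,c) ∈ A³; |3A| = 33.
Step 5: Check 33 ≤ 162.0000? Yes ✓.

K = 18/6, Plünnecke-Ruzsa bound K³|A| ≈ 162.0000, |3A| = 33, inequality holds.


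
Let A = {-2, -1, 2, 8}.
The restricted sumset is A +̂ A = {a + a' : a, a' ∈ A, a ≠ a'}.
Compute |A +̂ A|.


Restricted sumset: A +̂ A = {a + a' : a ∈ A, a' ∈ A, a ≠ a'}.
Equivalently, take A + A and drop any sum 2a that is achievable ONLY as a + a for a ∈ A (i.e. sums representable only with equal summands).
Enumerate pairs (a, a') with a < a' (symmetric, so each unordered pair gives one sum; this covers all a ≠ a'):
  -2 + -1 = -3
  -2 + 2 = 0
  -2 + 8 = 6
  -1 + 2 = 1
  -1 + 8 = 7
  2 + 8 = 10
Collected distinct sums: {-3, 0, 1, 6, 7, 10}
|A +̂ A| = 6
(Reference bound: |A +̂ A| ≥ 2|A| - 3 for |A| ≥ 2, with |A| = 4 giving ≥ 5.)

|A +̂ A| = 6


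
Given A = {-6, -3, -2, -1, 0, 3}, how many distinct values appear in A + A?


A + A = {a + a' : a, a' ∈ A}; |A| = 6.
General bounds: 2|A| - 1 ≤ |A + A| ≤ |A|(|A|+1)/2, i.e. 11 ≤ |A + A| ≤ 21.
Lower bound 2|A|-1 is attained iff A is an arithmetic progression.
Enumerate sums a + a' for a ≤ a' (symmetric, so this suffices):
a = -6: -6+-6=-12, -6+-3=-9, -6+-2=-8, -6+-1=-7, -6+0=-6, -6+3=-3
a = -3: -3+-3=-6, -3+-2=-5, -3+-1=-4, -3+0=-3, -3+3=0
a = -2: -2+-2=-4, -2+-1=-3, -2+0=-2, -2+3=1
a = -1: -1+-1=-2, -1+0=-1, -1+3=2
a = 0: 0+0=0, 0+3=3
a = 3: 3+3=6
Distinct sums: {-12, -9, -8, -7, -6, -5, -4, -3, -2, -1, 0, 1, 2, 3, 6}
|A + A| = 15

|A + A| = 15


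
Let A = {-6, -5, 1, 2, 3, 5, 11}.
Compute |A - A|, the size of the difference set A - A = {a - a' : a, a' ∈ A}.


A - A = {a - a' : a, a' ∈ A}; |A| = 7.
Bounds: 2|A|-1 ≤ |A - A| ≤ |A|² - |A| + 1, i.e. 13 ≤ |A - A| ≤ 43.
Note: 0 ∈ A - A always (from a - a). The set is symmetric: if d ∈ A - A then -d ∈ A - A.
Enumerate nonzero differences d = a - a' with a > a' (then include -d):
Positive differences: {1, 2, 3, 4, 6, 7, 8, 9, 10, 11, 16, 17}
Full difference set: {0} ∪ (positive diffs) ∪ (negative diffs).
|A - A| = 1 + 2·12 = 25 (matches direct enumeration: 25).

|A - A| = 25


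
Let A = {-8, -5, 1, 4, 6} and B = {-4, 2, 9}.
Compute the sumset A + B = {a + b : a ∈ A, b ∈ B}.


A + B = {a + b : a ∈ A, b ∈ B}.
Enumerate all |A|·|B| = 5·3 = 15 pairs (a, b) and collect distinct sums.
a = -8: -8+-4=-12, -8+2=-6, -8+9=1
a = -5: -5+-4=-9, -5+2=-3, -5+9=4
a = 1: 1+-4=-3, 1+2=3, 1+9=10
a = 4: 4+-4=0, 4+2=6, 4+9=13
a = 6: 6+-4=2, 6+2=8, 6+9=15
Collecting distinct sums: A + B = {-12, -9, -6, -3, 0, 1, 2, 3, 4, 6, 8, 10, 13, 15}
|A + B| = 14

A + B = {-12, -9, -6, -3, 0, 1, 2, 3, 4, 6, 8, 10, 13, 15}


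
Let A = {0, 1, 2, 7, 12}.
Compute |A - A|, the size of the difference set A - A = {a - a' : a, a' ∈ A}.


A - A = {a - a' : a, a' ∈ A}; |A| = 5.
Bounds: 2|A|-1 ≤ |A - A| ≤ |A|² - |A| + 1, i.e. 9 ≤ |A - A| ≤ 21.
Note: 0 ∈ A - A always (from a - a). The set is symmetric: if d ∈ A - A then -d ∈ A - A.
Enumerate nonzero differences d = a - a' with a > a' (then include -d):
Positive differences: {1, 2, 5, 6, 7, 10, 11, 12}
Full difference set: {0} ∪ (positive diffs) ∪ (negative diffs).
|A - A| = 1 + 2·8 = 17 (matches direct enumeration: 17).

|A - A| = 17


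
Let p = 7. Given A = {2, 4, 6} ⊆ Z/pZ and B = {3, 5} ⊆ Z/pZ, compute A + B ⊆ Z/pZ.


Work in Z/7Z: reduce every sum a + b modulo 7.
Enumerate all 6 pairs:
a = 2: 2+3=5, 2+5=0
a = 4: 4+3=0, 4+5=2
a = 6: 6+3=2, 6+5=4
Distinct residues collected: {0, 2, 4, 5}
|A + B| = 4 (out of 7 total residues).

A + B = {0, 2, 4, 5}


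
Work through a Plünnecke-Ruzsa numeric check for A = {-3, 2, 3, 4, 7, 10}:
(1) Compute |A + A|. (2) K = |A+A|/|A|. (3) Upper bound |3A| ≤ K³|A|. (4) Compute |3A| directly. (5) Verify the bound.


|A| = 6.
Step 1: Compute A + A by enumerating all 36 pairs.
A + A = {-6, -1, 0, 1, 4, 5, 6, 7, 8, 9, 10, 11, 12, 13, 14, 17, 20}, so |A + A| = 17.
Step 2: Doubling constant K = |A + A|/|A| = 17/6 = 17/6 ≈ 2.8333.
Step 3: Plünnecke-Ruzsa gives |3A| ≤ K³·|A| = (2.8333)³ · 6 ≈ 136.4722.
Step 4: Compute 3A = A + A + A directly by enumerating all triples (a,b,c) ∈ A³; |3A| = 30.
Step 5: Check 30 ≤ 136.4722? Yes ✓.

K = 17/6, Plünnecke-Ruzsa bound K³|A| ≈ 136.4722, |3A| = 30, inequality holds.


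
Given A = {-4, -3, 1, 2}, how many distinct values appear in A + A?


A + A = {a + a' : a, a' ∈ A}; |A| = 4.
General bounds: 2|A| - 1 ≤ |A + A| ≤ |A|(|A|+1)/2, i.e. 7 ≤ |A + A| ≤ 10.
Lower bound 2|A|-1 is attained iff A is an arithmetic progression.
Enumerate sums a + a' for a ≤ a' (symmetric, so this suffices):
a = -4: -4+-4=-8, -4+-3=-7, -4+1=-3, -4+2=-2
a = -3: -3+-3=-6, -3+1=-2, -3+2=-1
a = 1: 1+1=2, 1+2=3
a = 2: 2+2=4
Distinct sums: {-8, -7, -6, -3, -2, -1, 2, 3, 4}
|A + A| = 9

|A + A| = 9


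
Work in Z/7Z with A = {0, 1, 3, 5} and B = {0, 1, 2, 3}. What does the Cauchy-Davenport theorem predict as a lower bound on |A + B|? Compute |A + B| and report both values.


Cauchy-Davenport: |A + B| ≥ min(p, |A| + |B| - 1) for A, B nonempty in Z/pZ.
|A| = 4, |B| = 4, p = 7.
CD lower bound = min(7, 4 + 4 - 1) = min(7, 7) = 7.
Compute A + B mod 7 directly:
a = 0: 0+0=0, 0+1=1, 0+2=2, 0+3=3
a = 1: 1+0=1, 1+1=2, 1+2=3, 1+3=4
a = 3: 3+0=3, 3+1=4, 3+2=5, 3+3=6
a = 5: 5+0=5, 5+1=6, 5+2=0, 5+3=1
A + B = {0, 1, 2, 3, 4, 5, 6}, so |A + B| = 7.
Verify: 7 ≥ 7? Yes ✓.

CD lower bound = 7, actual |A + B| = 7.


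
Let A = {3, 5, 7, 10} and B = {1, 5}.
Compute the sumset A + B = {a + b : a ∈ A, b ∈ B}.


A + B = {a + b : a ∈ A, b ∈ B}.
Enumerate all |A|·|B| = 4·2 = 8 pairs (a, b) and collect distinct sums.
a = 3: 3+1=4, 3+5=8
a = 5: 5+1=6, 5+5=10
a = 7: 7+1=8, 7+5=12
a = 10: 10+1=11, 10+5=15
Collecting distinct sums: A + B = {4, 6, 8, 10, 11, 12, 15}
|A + B| = 7

A + B = {4, 6, 8, 10, 11, 12, 15}


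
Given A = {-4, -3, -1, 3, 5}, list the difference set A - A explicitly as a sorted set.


A - A = {a - a' : a, a' ∈ A}.
Compute a - a' for each ordered pair (a, a'):
a = -4: -4--4=0, -4--3=-1, -4--1=-3, -4-3=-7, -4-5=-9
a = -3: -3--4=1, -3--3=0, -3--1=-2, -3-3=-6, -3-5=-8
a = -1: -1--4=3, -1--3=2, -1--1=0, -1-3=-4, -1-5=-6
a = 3: 3--4=7, 3--3=6, 3--1=4, 3-3=0, 3-5=-2
a = 5: 5--4=9, 5--3=8, 5--1=6, 5-3=2, 5-5=0
Collecting distinct values (and noting 0 appears from a-a):
A - A = {-9, -8, -7, -6, -4, -3, -2, -1, 0, 1, 2, 3, 4, 6, 7, 8, 9}
|A - A| = 17

A - A = {-9, -8, -7, -6, -4, -3, -2, -1, 0, 1, 2, 3, 4, 6, 7, 8, 9}


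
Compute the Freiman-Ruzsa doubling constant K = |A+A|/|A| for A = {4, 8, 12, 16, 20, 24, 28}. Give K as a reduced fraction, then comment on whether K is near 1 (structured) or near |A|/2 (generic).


|A| = 7.
Compute A + A by enumerating all 49 pairs.
A + A = {8, 12, 16, 20, 24, 28, 32, 36, 40, 44, 48, 52, 56}, so |A + A| = 13.
K = |A + A| / |A| = 13/7 (already in lowest terms) ≈ 1.8571.
Reference: AP of size 7 gives K = 13/7 ≈ 1.8571; a fully generic set of size 7 gives K ≈ 4.0000.

|A| = 7, |A + A| = 13, K = 13/7.


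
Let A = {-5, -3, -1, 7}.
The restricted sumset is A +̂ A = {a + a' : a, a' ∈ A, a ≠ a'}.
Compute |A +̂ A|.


Restricted sumset: A +̂ A = {a + a' : a ∈ A, a' ∈ A, a ≠ a'}.
Equivalently, take A + A and drop any sum 2a that is achievable ONLY as a + a for a ∈ A (i.e. sums representable only with equal summands).
Enumerate pairs (a, a') with a < a' (symmetric, so each unordered pair gives one sum; this covers all a ≠ a'):
  -5 + -3 = -8
  -5 + -1 = -6
  -5 + 7 = 2
  -3 + -1 = -4
  -3 + 7 = 4
  -1 + 7 = 6
Collected distinct sums: {-8, -6, -4, 2, 4, 6}
|A +̂ A| = 6
(Reference bound: |A +̂ A| ≥ 2|A| - 3 for |A| ≥ 2, with |A| = 4 giving ≥ 5.)

|A +̂ A| = 6


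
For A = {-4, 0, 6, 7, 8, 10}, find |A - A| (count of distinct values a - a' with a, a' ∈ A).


A - A = {a - a' : a, a' ∈ A}; |A| = 6.
Bounds: 2|A|-1 ≤ |A - A| ≤ |A|² - |A| + 1, i.e. 11 ≤ |A - A| ≤ 31.
Note: 0 ∈ A - A always (from a - a). The set is symmetric: if d ∈ A - A then -d ∈ A - A.
Enumerate nonzero differences d = a - a' with a > a' (then include -d):
Positive differences: {1, 2, 3, 4, 6, 7, 8, 10, 11, 12, 14}
Full difference set: {0} ∪ (positive diffs) ∪ (negative diffs).
|A - A| = 1 + 2·11 = 23 (matches direct enumeration: 23).

|A - A| = 23


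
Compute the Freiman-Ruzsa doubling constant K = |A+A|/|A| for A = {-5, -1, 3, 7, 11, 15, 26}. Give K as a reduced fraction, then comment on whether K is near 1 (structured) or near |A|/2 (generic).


|A| = 7.
Compute A + A by enumerating all 49 pairs.
A + A = {-10, -6, -2, 2, 6, 10, 14, 18, 21, 22, 25, 26, 29, 30, 33, 37, 41, 52}, so |A + A| = 18.
K = |A + A| / |A| = 18/7 (already in lowest terms) ≈ 2.5714.
Reference: AP of size 7 gives K = 13/7 ≈ 1.8571; a fully generic set of size 7 gives K ≈ 4.0000.

|A| = 7, |A + A| = 18, K = 18/7.


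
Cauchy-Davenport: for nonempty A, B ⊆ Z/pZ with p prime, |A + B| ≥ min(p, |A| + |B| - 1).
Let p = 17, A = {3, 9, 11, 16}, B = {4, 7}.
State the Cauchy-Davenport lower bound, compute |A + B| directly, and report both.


Cauchy-Davenport: |A + B| ≥ min(p, |A| + |B| - 1) for A, B nonempty in Z/pZ.
|A| = 4, |B| = 2, p = 17.
CD lower bound = min(17, 4 + 2 - 1) = min(17, 5) = 5.
Compute A + B mod 17 directly:
a = 3: 3+4=7, 3+7=10
a = 9: 9+4=13, 9+7=16
a = 11: 11+4=15, 11+7=1
a = 16: 16+4=3, 16+7=6
A + B = {1, 3, 6, 7, 10, 13, 15, 16}, so |A + B| = 8.
Verify: 8 ≥ 5? Yes ✓.

CD lower bound = 5, actual |A + B| = 8.


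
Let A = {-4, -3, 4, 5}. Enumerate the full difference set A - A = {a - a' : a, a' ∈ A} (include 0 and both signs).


A - A = {a - a' : a, a' ∈ A}.
Compute a - a' for each ordered pair (a, a'):
a = -4: -4--4=0, -4--3=-1, -4-4=-8, -4-5=-9
a = -3: -3--4=1, -3--3=0, -3-4=-7, -3-5=-8
a = 4: 4--4=8, 4--3=7, 4-4=0, 4-5=-1
a = 5: 5--4=9, 5--3=8, 5-4=1, 5-5=0
Collecting distinct values (and noting 0 appears from a-a):
A - A = {-9, -8, -7, -1, 0, 1, 7, 8, 9}
|A - A| = 9

A - A = {-9, -8, -7, -1, 0, 1, 7, 8, 9}


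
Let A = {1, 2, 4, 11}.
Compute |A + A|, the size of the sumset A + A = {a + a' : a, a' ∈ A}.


A + A = {a + a' : a, a' ∈ A}; |A| = 4.
General bounds: 2|A| - 1 ≤ |A + A| ≤ |A|(|A|+1)/2, i.e. 7 ≤ |A + A| ≤ 10.
Lower bound 2|A|-1 is attained iff A is an arithmetic progression.
Enumerate sums a + a' for a ≤ a' (symmetric, so this suffices):
a = 1: 1+1=2, 1+2=3, 1+4=5, 1+11=12
a = 2: 2+2=4, 2+4=6, 2+11=13
a = 4: 4+4=8, 4+11=15
a = 11: 11+11=22
Distinct sums: {2, 3, 4, 5, 6, 8, 12, 13, 15, 22}
|A + A| = 10

|A + A| = 10


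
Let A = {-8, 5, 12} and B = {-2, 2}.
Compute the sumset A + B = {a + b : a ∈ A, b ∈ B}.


A + B = {a + b : a ∈ A, b ∈ B}.
Enumerate all |A|·|B| = 3·2 = 6 pairs (a, b) and collect distinct sums.
a = -8: -8+-2=-10, -8+2=-6
a = 5: 5+-2=3, 5+2=7
a = 12: 12+-2=10, 12+2=14
Collecting distinct sums: A + B = {-10, -6, 3, 7, 10, 14}
|A + B| = 6

A + B = {-10, -6, 3, 7, 10, 14}


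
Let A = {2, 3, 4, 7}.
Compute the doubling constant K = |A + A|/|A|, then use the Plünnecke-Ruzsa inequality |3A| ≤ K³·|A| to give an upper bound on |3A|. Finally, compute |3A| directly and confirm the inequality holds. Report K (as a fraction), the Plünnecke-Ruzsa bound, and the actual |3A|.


|A| = 4.
Step 1: Compute A + A by enumerating all 16 pairs.
A + A = {4, 5, 6, 7, 8, 9, 10, 11, 14}, so |A + A| = 9.
Step 2: Doubling constant K = |A + A|/|A| = 9/4 = 9/4 ≈ 2.2500.
Step 3: Plünnecke-Ruzsa gives |3A| ≤ K³·|A| = (2.2500)³ · 4 ≈ 45.5625.
Step 4: Compute 3A = A + A + A directly by enumerating all triples (a,b,c) ∈ A³; |3A| = 14.
Step 5: Check 14 ≤ 45.5625? Yes ✓.

K = 9/4, Plünnecke-Ruzsa bound K³|A| ≈ 45.5625, |3A| = 14, inequality holds.


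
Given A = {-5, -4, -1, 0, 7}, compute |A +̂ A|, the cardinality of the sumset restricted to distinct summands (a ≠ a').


Restricted sumset: A +̂ A = {a + a' : a ∈ A, a' ∈ A, a ≠ a'}.
Equivalently, take A + A and drop any sum 2a that is achievable ONLY as a + a for a ∈ A (i.e. sums representable only with equal summands).
Enumerate pairs (a, a') with a < a' (symmetric, so each unordered pair gives one sum; this covers all a ≠ a'):
  -5 + -4 = -9
  -5 + -1 = -6
  -5 + 0 = -5
  -5 + 7 = 2
  -4 + -1 = -5
  -4 + 0 = -4
  -4 + 7 = 3
  -1 + 0 = -1
  -1 + 7 = 6
  0 + 7 = 7
Collected distinct sums: {-9, -6, -5, -4, -1, 2, 3, 6, 7}
|A +̂ A| = 9
(Reference bound: |A +̂ A| ≥ 2|A| - 3 for |A| ≥ 2, with |A| = 5 giving ≥ 7.)

|A +̂ A| = 9


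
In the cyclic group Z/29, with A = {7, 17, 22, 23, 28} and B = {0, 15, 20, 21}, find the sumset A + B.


Work in Z/29Z: reduce every sum a + b modulo 29.
Enumerate all 20 pairs:
a = 7: 7+0=7, 7+15=22, 7+20=27, 7+21=28
a = 17: 17+0=17, 17+15=3, 17+20=8, 17+21=9
a = 22: 22+0=22, 22+15=8, 22+20=13, 22+21=14
a = 23: 23+0=23, 23+15=9, 23+20=14, 23+21=15
a = 28: 28+0=28, 28+15=14, 28+20=19, 28+21=20
Distinct residues collected: {3, 7, 8, 9, 13, 14, 15, 17, 19, 20, 22, 23, 27, 28}
|A + B| = 14 (out of 29 total residues).

A + B = {3, 7, 8, 9, 13, 14, 15, 17, 19, 20, 22, 23, 27, 28}


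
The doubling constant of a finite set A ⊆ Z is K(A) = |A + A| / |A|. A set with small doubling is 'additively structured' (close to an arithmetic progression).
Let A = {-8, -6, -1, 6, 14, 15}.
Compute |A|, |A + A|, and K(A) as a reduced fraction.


|A| = 6.
Compute A + A by enumerating all 36 pairs.
A + A = {-16, -14, -12, -9, -7, -2, 0, 5, 6, 7, 8, 9, 12, 13, 14, 20, 21, 28, 29, 30}, so |A + A| = 20.
K = |A + A| / |A| = 20/6 = 10/3 ≈ 3.3333.
Reference: AP of size 6 gives K = 11/6 ≈ 1.8333; a fully generic set of size 6 gives K ≈ 3.5000.

|A| = 6, |A + A| = 20, K = 20/6 = 10/3.


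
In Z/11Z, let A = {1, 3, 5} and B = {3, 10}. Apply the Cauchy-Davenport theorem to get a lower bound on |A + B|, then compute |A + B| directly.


Cauchy-Davenport: |A + B| ≥ min(p, |A| + |B| - 1) for A, B nonempty in Z/pZ.
|A| = 3, |B| = 2, p = 11.
CD lower bound = min(11, 3 + 2 - 1) = min(11, 4) = 4.
Compute A + B mod 11 directly:
a = 1: 1+3=4, 1+10=0
a = 3: 3+3=6, 3+10=2
a = 5: 5+3=8, 5+10=4
A + B = {0, 2, 4, 6, 8}, so |A + B| = 5.
Verify: 5 ≥ 4? Yes ✓.

CD lower bound = 4, actual |A + B| = 5.


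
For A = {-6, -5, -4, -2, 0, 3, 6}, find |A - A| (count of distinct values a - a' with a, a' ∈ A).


A - A = {a - a' : a, a' ∈ A}; |A| = 7.
Bounds: 2|A|-1 ≤ |A - A| ≤ |A|² - |A| + 1, i.e. 13 ≤ |A - A| ≤ 43.
Note: 0 ∈ A - A always (from a - a). The set is symmetric: if d ∈ A - A then -d ∈ A - A.
Enumerate nonzero differences d = a - a' with a > a' (then include -d):
Positive differences: {1, 2, 3, 4, 5, 6, 7, 8, 9, 10, 11, 12}
Full difference set: {0} ∪ (positive diffs) ∪ (negative diffs).
|A - A| = 1 + 2·12 = 25 (matches direct enumeration: 25).

|A - A| = 25


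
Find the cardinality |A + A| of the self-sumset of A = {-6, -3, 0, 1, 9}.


A + A = {a + a' : a, a' ∈ A}; |A| = 5.
General bounds: 2|A| - 1 ≤ |A + A| ≤ |A|(|A|+1)/2, i.e. 9 ≤ |A + A| ≤ 15.
Lower bound 2|A|-1 is attained iff A is an arithmetic progression.
Enumerate sums a + a' for a ≤ a' (symmetric, so this suffices):
a = -6: -6+-6=-12, -6+-3=-9, -6+0=-6, -6+1=-5, -6+9=3
a = -3: -3+-3=-6, -3+0=-3, -3+1=-2, -3+9=6
a = 0: 0+0=0, 0+1=1, 0+9=9
a = 1: 1+1=2, 1+9=10
a = 9: 9+9=18
Distinct sums: {-12, -9, -6, -5, -3, -2, 0, 1, 2, 3, 6, 9, 10, 18}
|A + A| = 14

|A + A| = 14


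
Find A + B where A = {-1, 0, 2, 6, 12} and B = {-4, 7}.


A + B = {a + b : a ∈ A, b ∈ B}.
Enumerate all |A|·|B| = 5·2 = 10 pairs (a, b) and collect distinct sums.
a = -1: -1+-4=-5, -1+7=6
a = 0: 0+-4=-4, 0+7=7
a = 2: 2+-4=-2, 2+7=9
a = 6: 6+-4=2, 6+7=13
a = 12: 12+-4=8, 12+7=19
Collecting distinct sums: A + B = {-5, -4, -2, 2, 6, 7, 8, 9, 13, 19}
|A + B| = 10

A + B = {-5, -4, -2, 2, 6, 7, 8, 9, 13, 19}


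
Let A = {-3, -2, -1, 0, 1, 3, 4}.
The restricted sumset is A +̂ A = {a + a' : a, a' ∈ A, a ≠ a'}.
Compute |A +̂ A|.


Restricted sumset: A +̂ A = {a + a' : a ∈ A, a' ∈ A, a ≠ a'}.
Equivalently, take A + A and drop any sum 2a that is achievable ONLY as a + a for a ∈ A (i.e. sums representable only with equal summands).
Enumerate pairs (a, a') with a < a' (symmetric, so each unordered pair gives one sum; this covers all a ≠ a'):
  -3 + -2 = -5
  -3 + -1 = -4
  -3 + 0 = -3
  -3 + 1 = -2
  -3 + 3 = 0
  -3 + 4 = 1
  -2 + -1 = -3
  -2 + 0 = -2
  -2 + 1 = -1
  -2 + 3 = 1
  -2 + 4 = 2
  -1 + 0 = -1
  -1 + 1 = 0
  -1 + 3 = 2
  -1 + 4 = 3
  0 + 1 = 1
  0 + 3 = 3
  0 + 4 = 4
  1 + 3 = 4
  1 + 4 = 5
  3 + 4 = 7
Collected distinct sums: {-5, -4, -3, -2, -1, 0, 1, 2, 3, 4, 5, 7}
|A +̂ A| = 12
(Reference bound: |A +̂ A| ≥ 2|A| - 3 for |A| ≥ 2, with |A| = 7 giving ≥ 11.)

|A +̂ A| = 12


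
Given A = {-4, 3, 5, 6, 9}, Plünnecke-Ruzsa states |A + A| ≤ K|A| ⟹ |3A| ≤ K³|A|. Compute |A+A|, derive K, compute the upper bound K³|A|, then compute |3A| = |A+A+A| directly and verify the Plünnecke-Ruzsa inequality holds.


|A| = 5.
Step 1: Compute A + A by enumerating all 25 pairs.
A + A = {-8, -1, 1, 2, 5, 6, 8, 9, 10, 11, 12, 14, 15, 18}, so |A + A| = 14.
Step 2: Doubling constant K = |A + A|/|A| = 14/5 = 14/5 ≈ 2.8000.
Step 3: Plünnecke-Ruzsa gives |3A| ≤ K³·|A| = (2.8000)³ · 5 ≈ 109.7600.
Step 4: Compute 3A = A + A + A directly by enumerating all triples (a,b,c) ∈ A³; |3A| = 27.
Step 5: Check 27 ≤ 109.7600? Yes ✓.

K = 14/5, Plünnecke-Ruzsa bound K³|A| ≈ 109.7600, |3A| = 27, inequality holds.


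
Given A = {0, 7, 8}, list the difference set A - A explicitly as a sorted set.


A - A = {a - a' : a, a' ∈ A}.
Compute a - a' for each ordered pair (a, a'):
a = 0: 0-0=0, 0-7=-7, 0-8=-8
a = 7: 7-0=7, 7-7=0, 7-8=-1
a = 8: 8-0=8, 8-7=1, 8-8=0
Collecting distinct values (and noting 0 appears from a-a):
A - A = {-8, -7, -1, 0, 1, 7, 8}
|A - A| = 7

A - A = {-8, -7, -1, 0, 1, 7, 8}


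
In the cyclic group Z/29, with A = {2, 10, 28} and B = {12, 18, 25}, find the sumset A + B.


Work in Z/29Z: reduce every sum a + b modulo 29.
Enumerate all 9 pairs:
a = 2: 2+12=14, 2+18=20, 2+25=27
a = 10: 10+12=22, 10+18=28, 10+25=6
a = 28: 28+12=11, 28+18=17, 28+25=24
Distinct residues collected: {6, 11, 14, 17, 20, 22, 24, 27, 28}
|A + B| = 9 (out of 29 total residues).

A + B = {6, 11, 14, 17, 20, 22, 24, 27, 28}


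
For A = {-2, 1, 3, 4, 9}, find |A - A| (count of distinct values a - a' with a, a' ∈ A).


A - A = {a - a' : a, a' ∈ A}; |A| = 5.
Bounds: 2|A|-1 ≤ |A - A| ≤ |A|² - |A| + 1, i.e. 9 ≤ |A - A| ≤ 21.
Note: 0 ∈ A - A always (from a - a). The set is symmetric: if d ∈ A - A then -d ∈ A - A.
Enumerate nonzero differences d = a - a' with a > a' (then include -d):
Positive differences: {1, 2, 3, 5, 6, 8, 11}
Full difference set: {0} ∪ (positive diffs) ∪ (negative diffs).
|A - A| = 1 + 2·7 = 15 (matches direct enumeration: 15).

|A - A| = 15


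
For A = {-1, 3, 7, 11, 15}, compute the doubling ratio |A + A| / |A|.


|A| = 5.
Compute A + A by enumerating all 25 pairs.
A + A = {-2, 2, 6, 10, 14, 18, 22, 26, 30}, so |A + A| = 9.
K = |A + A| / |A| = 9/5 (already in lowest terms) ≈ 1.8000.
Reference: AP of size 5 gives K = 9/5 ≈ 1.8000; a fully generic set of size 5 gives K ≈ 3.0000.

|A| = 5, |A + A| = 9, K = 9/5.


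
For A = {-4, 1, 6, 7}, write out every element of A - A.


A - A = {a - a' : a, a' ∈ A}.
Compute a - a' for each ordered pair (a, a'):
a = -4: -4--4=0, -4-1=-5, -4-6=-10, -4-7=-11
a = 1: 1--4=5, 1-1=0, 1-6=-5, 1-7=-6
a = 6: 6--4=10, 6-1=5, 6-6=0, 6-7=-1
a = 7: 7--4=11, 7-1=6, 7-6=1, 7-7=0
Collecting distinct values (and noting 0 appears from a-a):
A - A = {-11, -10, -6, -5, -1, 0, 1, 5, 6, 10, 11}
|A - A| = 11

A - A = {-11, -10, -6, -5, -1, 0, 1, 5, 6, 10, 11}


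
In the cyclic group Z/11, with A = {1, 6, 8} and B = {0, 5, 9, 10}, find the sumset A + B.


Work in Z/11Z: reduce every sum a + b modulo 11.
Enumerate all 12 pairs:
a = 1: 1+0=1, 1+5=6, 1+9=10, 1+10=0
a = 6: 6+0=6, 6+5=0, 6+9=4, 6+10=5
a = 8: 8+0=8, 8+5=2, 8+9=6, 8+10=7
Distinct residues collected: {0, 1, 2, 4, 5, 6, 7, 8, 10}
|A + B| = 9 (out of 11 total residues).

A + B = {0, 1, 2, 4, 5, 6, 7, 8, 10}


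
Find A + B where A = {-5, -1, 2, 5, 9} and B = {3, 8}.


A + B = {a + b : a ∈ A, b ∈ B}.
Enumerate all |A|·|B| = 5·2 = 10 pairs (a, b) and collect distinct sums.
a = -5: -5+3=-2, -5+8=3
a = -1: -1+3=2, -1+8=7
a = 2: 2+3=5, 2+8=10
a = 5: 5+3=8, 5+8=13
a = 9: 9+3=12, 9+8=17
Collecting distinct sums: A + B = {-2, 2, 3, 5, 7, 8, 10, 12, 13, 17}
|A + B| = 10

A + B = {-2, 2, 3, 5, 7, 8, 10, 12, 13, 17}


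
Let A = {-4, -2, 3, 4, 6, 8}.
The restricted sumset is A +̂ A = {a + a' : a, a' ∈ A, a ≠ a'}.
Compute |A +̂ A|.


Restricted sumset: A +̂ A = {a + a' : a ∈ A, a' ∈ A, a ≠ a'}.
Equivalently, take A + A and drop any sum 2a that is achievable ONLY as a + a for a ∈ A (i.e. sums representable only with equal summands).
Enumerate pairs (a, a') with a < a' (symmetric, so each unordered pair gives one sum; this covers all a ≠ a'):
  -4 + -2 = -6
  -4 + 3 = -1
  -4 + 4 = 0
  -4 + 6 = 2
  -4 + 8 = 4
  -2 + 3 = 1
  -2 + 4 = 2
  -2 + 6 = 4
  -2 + 8 = 6
  3 + 4 = 7
  3 + 6 = 9
  3 + 8 = 11
  4 + 6 = 10
  4 + 8 = 12
  6 + 8 = 14
Collected distinct sums: {-6, -1, 0, 1, 2, 4, 6, 7, 9, 10, 11, 12, 14}
|A +̂ A| = 13
(Reference bound: |A +̂ A| ≥ 2|A| - 3 for |A| ≥ 2, with |A| = 6 giving ≥ 9.)

|A +̂ A| = 13


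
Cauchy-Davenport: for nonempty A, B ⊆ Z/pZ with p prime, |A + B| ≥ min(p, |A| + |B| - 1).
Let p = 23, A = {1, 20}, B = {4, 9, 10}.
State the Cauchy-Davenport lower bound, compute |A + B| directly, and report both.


Cauchy-Davenport: |A + B| ≥ min(p, |A| + |B| - 1) for A, B nonempty in Z/pZ.
|A| = 2, |B| = 3, p = 23.
CD lower bound = min(23, 2 + 3 - 1) = min(23, 4) = 4.
Compute A + B mod 23 directly:
a = 1: 1+4=5, 1+9=10, 1+10=11
a = 20: 20+4=1, 20+9=6, 20+10=7
A + B = {1, 5, 6, 7, 10, 11}, so |A + B| = 6.
Verify: 6 ≥ 4? Yes ✓.

CD lower bound = 4, actual |A + B| = 6.


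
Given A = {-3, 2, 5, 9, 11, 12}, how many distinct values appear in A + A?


A + A = {a + a' : a, a' ∈ A}; |A| = 6.
General bounds: 2|A| - 1 ≤ |A + A| ≤ |A|(|A|+1)/2, i.e. 11 ≤ |A + A| ≤ 21.
Lower bound 2|A|-1 is attained iff A is an arithmetic progression.
Enumerate sums a + a' for a ≤ a' (symmetric, so this suffices):
a = -3: -3+-3=-6, -3+2=-1, -3+5=2, -3+9=6, -3+11=8, -3+12=9
a = 2: 2+2=4, 2+5=7, 2+9=11, 2+11=13, 2+12=14
a = 5: 5+5=10, 5+9=14, 5+11=16, 5+12=17
a = 9: 9+9=18, 9+11=20, 9+12=21
a = 11: 11+11=22, 11+12=23
a = 12: 12+12=24
Distinct sums: {-6, -1, 2, 4, 6, 7, 8, 9, 10, 11, 13, 14, 16, 17, 18, 20, 21, 22, 23, 24}
|A + A| = 20

|A + A| = 20


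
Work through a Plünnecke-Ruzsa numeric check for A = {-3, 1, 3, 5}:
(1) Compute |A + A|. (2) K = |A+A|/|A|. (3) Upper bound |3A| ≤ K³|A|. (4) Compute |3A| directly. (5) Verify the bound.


|A| = 4.
Step 1: Compute A + A by enumerating all 16 pairs.
A + A = {-6, -2, 0, 2, 4, 6, 8, 10}, so |A + A| = 8.
Step 2: Doubling constant K = |A + A|/|A| = 8/4 = 8/4 ≈ 2.0000.
Step 3: Plünnecke-Ruzsa gives |3A| ≤ K³·|A| = (2.0000)³ · 4 ≈ 32.0000.
Step 4: Compute 3A = A + A + A directly by enumerating all triples (a,b,c) ∈ A³; |3A| = 12.
Step 5: Check 12 ≤ 32.0000? Yes ✓.

K = 8/4, Plünnecke-Ruzsa bound K³|A| ≈ 32.0000, |3A| = 12, inequality holds.


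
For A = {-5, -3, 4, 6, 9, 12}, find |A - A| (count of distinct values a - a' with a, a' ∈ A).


A - A = {a - a' : a, a' ∈ A}; |A| = 6.
Bounds: 2|A|-1 ≤ |A - A| ≤ |A|² - |A| + 1, i.e. 11 ≤ |A - A| ≤ 31.
Note: 0 ∈ A - A always (from a - a). The set is symmetric: if d ∈ A - A then -d ∈ A - A.
Enumerate nonzero differences d = a - a' with a > a' (then include -d):
Positive differences: {2, 3, 5, 6, 7, 8, 9, 11, 12, 14, 15, 17}
Full difference set: {0} ∪ (positive diffs) ∪ (negative diffs).
|A - A| = 1 + 2·12 = 25 (matches direct enumeration: 25).

|A - A| = 25


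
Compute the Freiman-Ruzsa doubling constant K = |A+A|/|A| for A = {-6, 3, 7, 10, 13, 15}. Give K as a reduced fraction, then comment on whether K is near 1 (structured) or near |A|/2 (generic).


|A| = 6.
Compute A + A by enumerating all 36 pairs.
A + A = {-12, -3, 1, 4, 6, 7, 9, 10, 13, 14, 16, 17, 18, 20, 22, 23, 25, 26, 28, 30}, so |A + A| = 20.
K = |A + A| / |A| = 20/6 = 10/3 ≈ 3.3333.
Reference: AP of size 6 gives K = 11/6 ≈ 1.8333; a fully generic set of size 6 gives K ≈ 3.5000.

|A| = 6, |A + A| = 20, K = 20/6 = 10/3.


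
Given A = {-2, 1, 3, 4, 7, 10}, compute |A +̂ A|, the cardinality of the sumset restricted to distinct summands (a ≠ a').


Restricted sumset: A +̂ A = {a + a' : a ∈ A, a' ∈ A, a ≠ a'}.
Equivalently, take A + A and drop any sum 2a that is achievable ONLY as a + a for a ∈ A (i.e. sums representable only with equal summands).
Enumerate pairs (a, a') with a < a' (symmetric, so each unordered pair gives one sum; this covers all a ≠ a'):
  -2 + 1 = -1
  -2 + 3 = 1
  -2 + 4 = 2
  -2 + 7 = 5
  -2 + 10 = 8
  1 + 3 = 4
  1 + 4 = 5
  1 + 7 = 8
  1 + 10 = 11
  3 + 4 = 7
  3 + 7 = 10
  3 + 10 = 13
  4 + 7 = 11
  4 + 10 = 14
  7 + 10 = 17
Collected distinct sums: {-1, 1, 2, 4, 5, 7, 8, 10, 11, 13, 14, 17}
|A +̂ A| = 12
(Reference bound: |A +̂ A| ≥ 2|A| - 3 for |A| ≥ 2, with |A| = 6 giving ≥ 9.)

|A +̂ A| = 12


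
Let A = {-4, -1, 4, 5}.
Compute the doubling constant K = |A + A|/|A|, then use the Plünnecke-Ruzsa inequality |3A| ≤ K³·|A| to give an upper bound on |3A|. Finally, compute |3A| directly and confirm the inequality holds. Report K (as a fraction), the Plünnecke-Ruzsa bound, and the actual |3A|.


|A| = 4.
Step 1: Compute A + A by enumerating all 16 pairs.
A + A = {-8, -5, -2, 0, 1, 3, 4, 8, 9, 10}, so |A + A| = 10.
Step 2: Doubling constant K = |A + A|/|A| = 10/4 = 10/4 ≈ 2.5000.
Step 3: Plünnecke-Ruzsa gives |3A| ≤ K³·|A| = (2.5000)³ · 4 ≈ 62.5000.
Step 4: Compute 3A = A + A + A directly by enumerating all triples (a,b,c) ∈ A³; |3A| = 19.
Step 5: Check 19 ≤ 62.5000? Yes ✓.

K = 10/4, Plünnecke-Ruzsa bound K³|A| ≈ 62.5000, |3A| = 19, inequality holds.


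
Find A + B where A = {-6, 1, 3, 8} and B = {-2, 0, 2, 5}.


A + B = {a + b : a ∈ A, b ∈ B}.
Enumerate all |A|·|B| = 4·4 = 16 pairs (a, b) and collect distinct sums.
a = -6: -6+-2=-8, -6+0=-6, -6+2=-4, -6+5=-1
a = 1: 1+-2=-1, 1+0=1, 1+2=3, 1+5=6
a = 3: 3+-2=1, 3+0=3, 3+2=5, 3+5=8
a = 8: 8+-2=6, 8+0=8, 8+2=10, 8+5=13
Collecting distinct sums: A + B = {-8, -6, -4, -1, 1, 3, 5, 6, 8, 10, 13}
|A + B| = 11

A + B = {-8, -6, -4, -1, 1, 3, 5, 6, 8, 10, 13}


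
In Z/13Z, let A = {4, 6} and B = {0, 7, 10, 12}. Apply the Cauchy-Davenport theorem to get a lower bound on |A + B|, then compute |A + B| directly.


Cauchy-Davenport: |A + B| ≥ min(p, |A| + |B| - 1) for A, B nonempty in Z/pZ.
|A| = 2, |B| = 4, p = 13.
CD lower bound = min(13, 2 + 4 - 1) = min(13, 5) = 5.
Compute A + B mod 13 directly:
a = 4: 4+0=4, 4+7=11, 4+10=1, 4+12=3
a = 6: 6+0=6, 6+7=0, 6+10=3, 6+12=5
A + B = {0, 1, 3, 4, 5, 6, 11}, so |A + B| = 7.
Verify: 7 ≥ 5? Yes ✓.

CD lower bound = 5, actual |A + B| = 7.


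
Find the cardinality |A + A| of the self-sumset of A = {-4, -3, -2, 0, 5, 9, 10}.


A + A = {a + a' : a, a' ∈ A}; |A| = 7.
General bounds: 2|A| - 1 ≤ |A + A| ≤ |A|(|A|+1)/2, i.e. 13 ≤ |A + A| ≤ 28.
Lower bound 2|A|-1 is attained iff A is an arithmetic progression.
Enumerate sums a + a' for a ≤ a' (symmetric, so this suffices):
a = -4: -4+-4=-8, -4+-3=-7, -4+-2=-6, -4+0=-4, -4+5=1, -4+9=5, -4+10=6
a = -3: -3+-3=-6, -3+-2=-5, -3+0=-3, -3+5=2, -3+9=6, -3+10=7
a = -2: -2+-2=-4, -2+0=-2, -2+5=3, -2+9=7, -2+10=8
a = 0: 0+0=0, 0+5=5, 0+9=9, 0+10=10
a = 5: 5+5=10, 5+9=14, 5+10=15
a = 9: 9+9=18, 9+10=19
a = 10: 10+10=20
Distinct sums: {-8, -7, -6, -5, -4, -3, -2, 0, 1, 2, 3, 5, 6, 7, 8, 9, 10, 14, 15, 18, 19, 20}
|A + A| = 22

|A + A| = 22


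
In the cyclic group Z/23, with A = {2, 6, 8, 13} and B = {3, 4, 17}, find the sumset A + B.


Work in Z/23Z: reduce every sum a + b modulo 23.
Enumerate all 12 pairs:
a = 2: 2+3=5, 2+4=6, 2+17=19
a = 6: 6+3=9, 6+4=10, 6+17=0
a = 8: 8+3=11, 8+4=12, 8+17=2
a = 13: 13+3=16, 13+4=17, 13+17=7
Distinct residues collected: {0, 2, 5, 6, 7, 9, 10, 11, 12, 16, 17, 19}
|A + B| = 12 (out of 23 total residues).

A + B = {0, 2, 5, 6, 7, 9, 10, 11, 12, 16, 17, 19}


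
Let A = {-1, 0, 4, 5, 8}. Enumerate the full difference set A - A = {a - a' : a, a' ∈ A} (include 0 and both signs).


A - A = {a - a' : a, a' ∈ A}.
Compute a - a' for each ordered pair (a, a'):
a = -1: -1--1=0, -1-0=-1, -1-4=-5, -1-5=-6, -1-8=-9
a = 0: 0--1=1, 0-0=0, 0-4=-4, 0-5=-5, 0-8=-8
a = 4: 4--1=5, 4-0=4, 4-4=0, 4-5=-1, 4-8=-4
a = 5: 5--1=6, 5-0=5, 5-4=1, 5-5=0, 5-8=-3
a = 8: 8--1=9, 8-0=8, 8-4=4, 8-5=3, 8-8=0
Collecting distinct values (and noting 0 appears from a-a):
A - A = {-9, -8, -6, -5, -4, -3, -1, 0, 1, 3, 4, 5, 6, 8, 9}
|A - A| = 15

A - A = {-9, -8, -6, -5, -4, -3, -1, 0, 1, 3, 4, 5, 6, 8, 9}


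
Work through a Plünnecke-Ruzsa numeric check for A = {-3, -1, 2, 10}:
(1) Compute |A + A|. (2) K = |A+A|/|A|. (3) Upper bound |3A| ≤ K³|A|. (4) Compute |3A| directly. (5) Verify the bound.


|A| = 4.
Step 1: Compute A + A by enumerating all 16 pairs.
A + A = {-6, -4, -2, -1, 1, 4, 7, 9, 12, 20}, so |A + A| = 10.
Step 2: Doubling constant K = |A + A|/|A| = 10/4 = 10/4 ≈ 2.5000.
Step 3: Plünnecke-Ruzsa gives |3A| ≤ K³·|A| = (2.5000)³ · 4 ≈ 62.5000.
Step 4: Compute 3A = A + A + A directly by enumerating all triples (a,b,c) ∈ A³; |3A| = 19.
Step 5: Check 19 ≤ 62.5000? Yes ✓.

K = 10/4, Plünnecke-Ruzsa bound K³|A| ≈ 62.5000, |3A| = 19, inequality holds.


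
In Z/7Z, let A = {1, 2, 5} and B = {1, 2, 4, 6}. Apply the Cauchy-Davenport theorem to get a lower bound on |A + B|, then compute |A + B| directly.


Cauchy-Davenport: |A + B| ≥ min(p, |A| + |B| - 1) for A, B nonempty in Z/pZ.
|A| = 3, |B| = 4, p = 7.
CD lower bound = min(7, 3 + 4 - 1) = min(7, 6) = 6.
Compute A + B mod 7 directly:
a = 1: 1+1=2, 1+2=3, 1+4=5, 1+6=0
a = 2: 2+1=3, 2+2=4, 2+4=6, 2+6=1
a = 5: 5+1=6, 5+2=0, 5+4=2, 5+6=4
A + B = {0, 1, 2, 3, 4, 5, 6}, so |A + B| = 7.
Verify: 7 ≥ 6? Yes ✓.

CD lower bound = 6, actual |A + B| = 7.


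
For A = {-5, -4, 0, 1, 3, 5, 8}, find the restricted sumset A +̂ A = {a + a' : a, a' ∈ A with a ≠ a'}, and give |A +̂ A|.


Restricted sumset: A +̂ A = {a + a' : a ∈ A, a' ∈ A, a ≠ a'}.
Equivalently, take A + A and drop any sum 2a that is achievable ONLY as a + a for a ∈ A (i.e. sums representable only with equal summands).
Enumerate pairs (a, a') with a < a' (symmetric, so each unordered pair gives one sum; this covers all a ≠ a'):
  -5 + -4 = -9
  -5 + 0 = -5
  -5 + 1 = -4
  -5 + 3 = -2
  -5 + 5 = 0
  -5 + 8 = 3
  -4 + 0 = -4
  -4 + 1 = -3
  -4 + 3 = -1
  -4 + 5 = 1
  -4 + 8 = 4
  0 + 1 = 1
  0 + 3 = 3
  0 + 5 = 5
  0 + 8 = 8
  1 + 3 = 4
  1 + 5 = 6
  1 + 8 = 9
  3 + 5 = 8
  3 + 8 = 11
  5 + 8 = 13
Collected distinct sums: {-9, -5, -4, -3, -2, -1, 0, 1, 3, 4, 5, 6, 8, 9, 11, 13}
|A +̂ A| = 16
(Reference bound: |A +̂ A| ≥ 2|A| - 3 for |A| ≥ 2, with |A| = 7 giving ≥ 11.)

|A +̂ A| = 16


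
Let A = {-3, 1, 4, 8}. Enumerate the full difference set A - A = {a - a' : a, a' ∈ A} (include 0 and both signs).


A - A = {a - a' : a, a' ∈ A}.
Compute a - a' for each ordered pair (a, a'):
a = -3: -3--3=0, -3-1=-4, -3-4=-7, -3-8=-11
a = 1: 1--3=4, 1-1=0, 1-4=-3, 1-8=-7
a = 4: 4--3=7, 4-1=3, 4-4=0, 4-8=-4
a = 8: 8--3=11, 8-1=7, 8-4=4, 8-8=0
Collecting distinct values (and noting 0 appears from a-a):
A - A = {-11, -7, -4, -3, 0, 3, 4, 7, 11}
|A - A| = 9

A - A = {-11, -7, -4, -3, 0, 3, 4, 7, 11}


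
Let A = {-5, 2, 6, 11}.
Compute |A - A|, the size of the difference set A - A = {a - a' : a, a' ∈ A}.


A - A = {a - a' : a, a' ∈ A}; |A| = 4.
Bounds: 2|A|-1 ≤ |A - A| ≤ |A|² - |A| + 1, i.e. 7 ≤ |A - A| ≤ 13.
Note: 0 ∈ A - A always (from a - a). The set is symmetric: if d ∈ A - A then -d ∈ A - A.
Enumerate nonzero differences d = a - a' with a > a' (then include -d):
Positive differences: {4, 5, 7, 9, 11, 16}
Full difference set: {0} ∪ (positive diffs) ∪ (negative diffs).
|A - A| = 1 + 2·6 = 13 (matches direct enumeration: 13).

|A - A| = 13


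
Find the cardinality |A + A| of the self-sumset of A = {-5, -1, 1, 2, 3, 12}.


A + A = {a + a' : a, a' ∈ A}; |A| = 6.
General bounds: 2|A| - 1 ≤ |A + A| ≤ |A|(|A|+1)/2, i.e. 11 ≤ |A + A| ≤ 21.
Lower bound 2|A|-1 is attained iff A is an arithmetic progression.
Enumerate sums a + a' for a ≤ a' (symmetric, so this suffices):
a = -5: -5+-5=-10, -5+-1=-6, -5+1=-4, -5+2=-3, -5+3=-2, -5+12=7
a = -1: -1+-1=-2, -1+1=0, -1+2=1, -1+3=2, -1+12=11
a = 1: 1+1=2, 1+2=3, 1+3=4, 1+12=13
a = 2: 2+2=4, 2+3=5, 2+12=14
a = 3: 3+3=6, 3+12=15
a = 12: 12+12=24
Distinct sums: {-10, -6, -4, -3, -2, 0, 1, 2, 3, 4, 5, 6, 7, 11, 13, 14, 15, 24}
|A + A| = 18

|A + A| = 18


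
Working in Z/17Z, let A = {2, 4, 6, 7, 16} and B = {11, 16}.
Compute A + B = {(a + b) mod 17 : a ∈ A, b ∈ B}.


Work in Z/17Z: reduce every sum a + b modulo 17.
Enumerate all 10 pairs:
a = 2: 2+11=13, 2+16=1
a = 4: 4+11=15, 4+16=3
a = 6: 6+11=0, 6+16=5
a = 7: 7+11=1, 7+16=6
a = 16: 16+11=10, 16+16=15
Distinct residues collected: {0, 1, 3, 5, 6, 10, 13, 15}
|A + B| = 8 (out of 17 total residues).

A + B = {0, 1, 3, 5, 6, 10, 13, 15}


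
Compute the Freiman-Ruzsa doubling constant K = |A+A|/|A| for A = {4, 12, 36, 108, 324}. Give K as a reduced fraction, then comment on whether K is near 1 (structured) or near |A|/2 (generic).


|A| = 5.
Compute A + A by enumerating all 25 pairs.
A + A = {8, 16, 24, 40, 48, 72, 112, 120, 144, 216, 328, 336, 360, 432, 648}, so |A + A| = 15.
K = |A + A| / |A| = 15/5 = 3/1 ≈ 3.0000.
Reference: AP of size 5 gives K = 9/5 ≈ 1.8000; a fully generic set of size 5 gives K ≈ 3.0000.

|A| = 5, |A + A| = 15, K = 15/5 = 3/1.


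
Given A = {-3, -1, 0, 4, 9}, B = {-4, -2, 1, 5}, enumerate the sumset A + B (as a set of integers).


A + B = {a + b : a ∈ A, b ∈ B}.
Enumerate all |A|·|B| = 5·4 = 20 pairs (a, b) and collect distinct sums.
a = -3: -3+-4=-7, -3+-2=-5, -3+1=-2, -3+5=2
a = -1: -1+-4=-5, -1+-2=-3, -1+1=0, -1+5=4
a = 0: 0+-4=-4, 0+-2=-2, 0+1=1, 0+5=5
a = 4: 4+-4=0, 4+-2=2, 4+1=5, 4+5=9
a = 9: 9+-4=5, 9+-2=7, 9+1=10, 9+5=14
Collecting distinct sums: A + B = {-7, -5, -4, -3, -2, 0, 1, 2, 4, 5, 7, 9, 10, 14}
|A + B| = 14

A + B = {-7, -5, -4, -3, -2, 0, 1, 2, 4, 5, 7, 9, 10, 14}


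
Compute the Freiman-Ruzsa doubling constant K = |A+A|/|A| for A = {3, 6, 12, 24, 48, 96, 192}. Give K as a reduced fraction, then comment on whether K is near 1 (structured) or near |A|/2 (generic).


|A| = 7.
Compute A + A by enumerating all 49 pairs.
A + A = {6, 9, 12, 15, 18, 24, 27, 30, 36, 48, 51, 54, 60, 72, 96, 99, 102, 108, 120, 144, 192, 195, 198, 204, 216, 240, 288, 384}, so |A + A| = 28.
K = |A + A| / |A| = 28/7 = 4/1 ≈ 4.0000.
Reference: AP of size 7 gives K = 13/7 ≈ 1.8571; a fully generic set of size 7 gives K ≈ 4.0000.

|A| = 7, |A + A| = 28, K = 28/7 = 4/1.


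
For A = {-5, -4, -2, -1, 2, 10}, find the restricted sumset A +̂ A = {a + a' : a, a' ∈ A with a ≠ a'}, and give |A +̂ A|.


Restricted sumset: A +̂ A = {a + a' : a ∈ A, a' ∈ A, a ≠ a'}.
Equivalently, take A + A and drop any sum 2a that is achievable ONLY as a + a for a ∈ A (i.e. sums representable only with equal summands).
Enumerate pairs (a, a') with a < a' (symmetric, so each unordered pair gives one sum; this covers all a ≠ a'):
  -5 + -4 = -9
  -5 + -2 = -7
  -5 + -1 = -6
  -5 + 2 = -3
  -5 + 10 = 5
  -4 + -2 = -6
  -4 + -1 = -5
  -4 + 2 = -2
  -4 + 10 = 6
  -2 + -1 = -3
  -2 + 2 = 0
  -2 + 10 = 8
  -1 + 2 = 1
  -1 + 10 = 9
  2 + 10 = 12
Collected distinct sums: {-9, -7, -6, -5, -3, -2, 0, 1, 5, 6, 8, 9, 12}
|A +̂ A| = 13
(Reference bound: |A +̂ A| ≥ 2|A| - 3 for |A| ≥ 2, with |A| = 6 giving ≥ 9.)

|A +̂ A| = 13


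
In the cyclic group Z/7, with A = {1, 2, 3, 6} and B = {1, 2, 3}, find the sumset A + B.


Work in Z/7Z: reduce every sum a + b modulo 7.
Enumerate all 12 pairs:
a = 1: 1+1=2, 1+2=3, 1+3=4
a = 2: 2+1=3, 2+2=4, 2+3=5
a = 3: 3+1=4, 3+2=5, 3+3=6
a = 6: 6+1=0, 6+2=1, 6+3=2
Distinct residues collected: {0, 1, 2, 3, 4, 5, 6}
|A + B| = 7 (out of 7 total residues).

A + B = {0, 1, 2, 3, 4, 5, 6}


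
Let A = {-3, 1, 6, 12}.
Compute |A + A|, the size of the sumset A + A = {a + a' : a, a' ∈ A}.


A + A = {a + a' : a, a' ∈ A}; |A| = 4.
General bounds: 2|A| - 1 ≤ |A + A| ≤ |A|(|A|+1)/2, i.e. 7 ≤ |A + A| ≤ 10.
Lower bound 2|A|-1 is attained iff A is an arithmetic progression.
Enumerate sums a + a' for a ≤ a' (symmetric, so this suffices):
a = -3: -3+-3=-6, -3+1=-2, -3+6=3, -3+12=9
a = 1: 1+1=2, 1+6=7, 1+12=13
a = 6: 6+6=12, 6+12=18
a = 12: 12+12=24
Distinct sums: {-6, -2, 2, 3, 7, 9, 12, 13, 18, 24}
|A + A| = 10

|A + A| = 10


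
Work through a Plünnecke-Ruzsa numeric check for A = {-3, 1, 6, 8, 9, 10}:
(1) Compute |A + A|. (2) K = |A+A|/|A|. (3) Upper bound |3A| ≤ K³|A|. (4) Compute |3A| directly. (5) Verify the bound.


|A| = 6.
Step 1: Compute A + A by enumerating all 36 pairs.
A + A = {-6, -2, 2, 3, 5, 6, 7, 9, 10, 11, 12, 14, 15, 16, 17, 18, 19, 20}, so |A + A| = 18.
Step 2: Doubling constant K = |A + A|/|A| = 18/6 = 18/6 ≈ 3.0000.
Step 3: Plünnecke-Ruzsa gives |3A| ≤ K³·|A| = (3.0000)³ · 6 ≈ 162.0000.
Step 4: Compute 3A = A + A + A directly by enumerating all triples (a,b,c) ∈ A³; |3A| = 32.
Step 5: Check 32 ≤ 162.0000? Yes ✓.

K = 18/6, Plünnecke-Ruzsa bound K³|A| ≈ 162.0000, |3A| = 32, inequality holds.


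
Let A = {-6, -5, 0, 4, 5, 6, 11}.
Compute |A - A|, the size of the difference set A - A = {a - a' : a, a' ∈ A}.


A - A = {a - a' : a, a' ∈ A}; |A| = 7.
Bounds: 2|A|-1 ≤ |A - A| ≤ |A|² - |A| + 1, i.e. 13 ≤ |A - A| ≤ 43.
Note: 0 ∈ A - A always (from a - a). The set is symmetric: if d ∈ A - A then -d ∈ A - A.
Enumerate nonzero differences d = a - a' with a > a' (then include -d):
Positive differences: {1, 2, 4, 5, 6, 7, 9, 10, 11, 12, 16, 17}
Full difference set: {0} ∪ (positive diffs) ∪ (negative diffs).
|A - A| = 1 + 2·12 = 25 (matches direct enumeration: 25).

|A - A| = 25


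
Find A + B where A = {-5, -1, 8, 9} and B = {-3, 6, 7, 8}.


A + B = {a + b : a ∈ A, b ∈ B}.
Enumerate all |A|·|B| = 4·4 = 16 pairs (a, b) and collect distinct sums.
a = -5: -5+-3=-8, -5+6=1, -5+7=2, -5+8=3
a = -1: -1+-3=-4, -1+6=5, -1+7=6, -1+8=7
a = 8: 8+-3=5, 8+6=14, 8+7=15, 8+8=16
a = 9: 9+-3=6, 9+6=15, 9+7=16, 9+8=17
Collecting distinct sums: A + B = {-8, -4, 1, 2, 3, 5, 6, 7, 14, 15, 16, 17}
|A + B| = 12

A + B = {-8, -4, 1, 2, 3, 5, 6, 7, 14, 15, 16, 17}
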